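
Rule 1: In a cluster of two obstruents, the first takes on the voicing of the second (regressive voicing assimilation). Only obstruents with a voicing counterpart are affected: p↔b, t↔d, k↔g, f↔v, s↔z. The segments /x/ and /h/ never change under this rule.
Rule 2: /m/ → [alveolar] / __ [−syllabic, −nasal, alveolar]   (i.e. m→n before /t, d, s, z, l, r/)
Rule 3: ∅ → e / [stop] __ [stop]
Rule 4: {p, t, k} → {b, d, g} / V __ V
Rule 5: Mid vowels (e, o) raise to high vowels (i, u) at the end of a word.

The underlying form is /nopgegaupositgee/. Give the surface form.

nobegegaubosidegei

Rule 1 (regressive voicing assimilation): /p/ precedes the voiced obstruent /g/, so it voices to [b] by assimilation. /t/ precedes the voiced obstruent /g/, so it voices to [d] by assimilation. /nopgegaupositgee/ → nobgegauposidgee.
Rule 2 (nasal place assimilation): no segment meets the environment; /nobgegauposidgee/ is unchanged.
Rule 3 (stop-cluster e-epenthesis): /b/ and /g/ form a stop–stop cluster, so [e] is inserted between them. /d/ and /g/ form a stop–stop cluster, so [e] is inserted between them. /nobgegauposidgee/ → nobegegauposidegee.
Rule 4 (intervocalic voicing): /p/ is a voiceless stop between vowels /u/ and /o/, so it voices to [b]. /nobegegauposidegee/ → nobegegaubosidegee.
Rule 5 (final vowel raising): /e/ is a mid vowel in word-final position, so it raises to [i]. /nobegegaubosidegee/ → nobegegaubosidegei.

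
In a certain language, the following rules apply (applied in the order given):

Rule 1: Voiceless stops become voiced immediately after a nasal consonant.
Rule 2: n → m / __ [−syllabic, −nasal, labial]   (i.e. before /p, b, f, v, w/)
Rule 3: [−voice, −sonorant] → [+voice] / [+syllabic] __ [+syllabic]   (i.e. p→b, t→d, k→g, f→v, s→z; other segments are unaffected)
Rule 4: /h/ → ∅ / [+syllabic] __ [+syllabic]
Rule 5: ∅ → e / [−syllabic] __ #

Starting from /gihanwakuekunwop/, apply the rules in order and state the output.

Rule 1 (post-nasal voicing): no segment meets the environment; /gihanwakuekunwop/ is unchanged.
Rule 2 (nasal place assimilation): /n/ precedes the labial consonant /w/, so it assimilates in place to [m]. /n/ precedes the labial consonant /w/, so it assimilates in place to [m]. /gihanwakuekunwop/ → gihamwakuekumwop.
Rule 3 (intervocalic voicing): /k/ is a voiceless obstruent between vowels /a/ and /u/, so it voices to [g]. /k/ is a voiceless obstruent between vowels /e/ and /u/, so it voices to [g]. /gihamwakuekumwop/ → gihamwaguegumwop.
Rule 4 (intervocalic h-deletion): /h/ occurs between vowels /i/ and /a/, so it deletes. /gihamwaguegumwop/ → giamwaguegumwop.
Rule 5 (final e-epenthesis): the form ends in the consonant /p/, so [e] is inserted word-finally. /giamwaguegumwop/ → giamwaguegumwope.

giamwaguegumwope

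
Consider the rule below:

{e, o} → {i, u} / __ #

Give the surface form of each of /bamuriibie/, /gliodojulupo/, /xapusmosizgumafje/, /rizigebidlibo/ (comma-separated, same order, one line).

bamuriibii, gliodojulupu, xapusmosizgumafji, rizigebidlibu

/bamuriibie/: /e/ is a mid vowel in word-final position, so it raises to [i]. → [bamuriibii].
/gliodojulupo/: /o/ is a mid vowel in word-final position, so it raises to [u]. → [gliodojulupu].
/xapusmosizgumafje/: /e/ is a mid vowel in word-final position, so it raises to [i]. → [xapusmosizgumafji].
/rizigebidlibo/: /o/ is a mid vowel in word-final position, so it raises to [u]. → [rizigebidlibu].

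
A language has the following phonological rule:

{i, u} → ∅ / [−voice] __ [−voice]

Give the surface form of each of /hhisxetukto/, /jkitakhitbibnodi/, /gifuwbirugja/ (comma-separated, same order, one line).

/hhisxetukto/: /i/ is a high vowel flanked by voiceless consonants /h/ and /s/, so it deletes. /u/ is a high vowel flanked by voiceless consonants /t/ and /k/, so it deletes. → [hhsxetkto].
/jkitakhitbibnodi/: /i/ is a high vowel flanked by voiceless consonants /k/ and /t/, so it deletes. /i/ is a high vowel flanked by voiceless consonants /h/ and /t/, so it deletes. → [jktakhtbibnodi].
/gifuwbirugja/: the rule's environment is not met; surfaces unchanged as [gifuwbirugja].

hhsxetkto, jktakhtbibnodi, gifuwbirugja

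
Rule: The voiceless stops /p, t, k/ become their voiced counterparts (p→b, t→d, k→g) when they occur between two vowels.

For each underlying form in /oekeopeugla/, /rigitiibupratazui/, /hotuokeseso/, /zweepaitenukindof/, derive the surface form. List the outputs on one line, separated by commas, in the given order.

/oekeopeugla/: /k/ is a voiceless stop between vowels /e/ and /e/, so it voices to [g]. /p/ is a voiceless stop between vowels /o/ and /e/, so it voices to [b]. → [oegeobeugla].
/rigitiibupratazui/: /t/ is a voiceless stop between vowels /i/ and /i/, so it voices to [d]. /t/ is a voiceless stop between vowels /a/ and /a/, so it voices to [d]. → [rigidiibupradazui].
/hotuokeseso/: /t/ is a voiceless stop between vowels /o/ and /u/, so it voices to [d]. /k/ is a voiceless stop between vowels /o/ and /e/, so it voices to [g]. → [hoduogeseso].
/zweepaitenukindof/: /p/ is a voiceless stop between vowels /e/ and /a/, so it voices to [b]. /t/ is a voiceless stop between vowels /i/ and /e/, so it voices to [d]. /k/ is a voiceless stop between vowels /u/ and /i/, so it voices to [g]. → [zweebaidenugindof].

oegeobeugla, rigidiibupradazui, hoduogeseso, zweebaidenugindof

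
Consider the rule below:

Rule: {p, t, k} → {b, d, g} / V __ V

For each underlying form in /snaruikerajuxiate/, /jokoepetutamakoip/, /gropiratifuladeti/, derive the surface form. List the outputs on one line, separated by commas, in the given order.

snaruigerajuxiade, jogoebedudamagoip, grobiradifuladedi

/snaruikerajuxiate/: /k/ is a voiceless stop between vowels /i/ and /e/, so it voices to [g]. /t/ is a voiceless stop between vowels /a/ and /e/, so it voices to [d]. → [snaruigerajuxiade].
/jokoepetutamakoip/: /k/ is a voiceless stop between vowels /o/ and /o/, so it voices to [g]. /p/ is a voiceless stop between vowels /e/ and /e/, so it voices to [b]. /t/ is a voiceless stop between vowels /e/ and /u/, so it voices to [d]. /t/ is a voiceless stop between vowels /u/ and /a/, so it voices to [d]. /k/ is a voiceless stop between vowels /a/ and /o/, so it voices to [g]. → [jogoebedudamagoip].
/gropiratifuladeti/: /p/ is a voiceless stop between vowels /o/ and /i/, so it voices to [b]. /t/ is a voiceless stop between vowels /a/ and /i/, so it voices to [d]. /t/ is a voiceless stop between vowels /e/ and /i/, so it voices to [d]. → [grobiradifuladedi].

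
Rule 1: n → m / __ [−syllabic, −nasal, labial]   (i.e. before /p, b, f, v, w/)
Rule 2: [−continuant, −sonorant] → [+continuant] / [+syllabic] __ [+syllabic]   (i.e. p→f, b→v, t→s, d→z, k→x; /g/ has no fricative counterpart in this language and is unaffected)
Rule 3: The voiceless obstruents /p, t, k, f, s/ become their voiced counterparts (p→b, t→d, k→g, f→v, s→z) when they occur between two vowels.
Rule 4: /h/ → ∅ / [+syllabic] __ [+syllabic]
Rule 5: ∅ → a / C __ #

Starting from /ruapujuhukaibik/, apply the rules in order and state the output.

Rule 1 (nasal place assimilation): no segment meets the environment; /ruapujuhukaibik/ is unchanged.
Rule 2 (intervocalic spirantization): /p/ is a stop between vowels /a/ and /u/, so it spirantizes to the fricative [f]. /k/ is a stop between vowels /u/ and /a/, so it spirantizes to the fricative [x]. /b/ is a stop between vowels /i/ and /i/, so it spirantizes to the fricative [v]. /ruapujuhukaibik/ → ruafujuhuxaivik.
Rule 3 (intervocalic voicing): /f/ is a voiceless obstruent between vowels /a/ and /u/, so it voices to [v]. /ruafujuhuxaivik/ → ruavujuhuxaivik.
Rule 4 (intervocalic h-deletion): /h/ occurs between vowels /u/ and /u/, so it deletes. /ruavujuhuxaivik/ → ruavujuuxaivik.
Rule 5 (final a-epenthesis): the form ends in the consonant /k/, so [a] is inserted word-finally. /ruavujuuxaivik/ → ruavujuuxaivika.

ruavujuuxaivika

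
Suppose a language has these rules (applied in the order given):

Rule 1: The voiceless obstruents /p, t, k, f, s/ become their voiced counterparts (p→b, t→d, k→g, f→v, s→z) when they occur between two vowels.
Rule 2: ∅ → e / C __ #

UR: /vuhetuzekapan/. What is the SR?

vuheduzegabane

Rule 1 (intervocalic voicing): /t/ is a voiceless obstruent between vowels /e/ and /u/, so it voices to [d]. /k/ is a voiceless obstruent between vowels /e/ and /a/, so it voices to [g]. /p/ is a voiceless obstruent between vowels /a/ and /a/, so it voices to [b]. /vuhetuzekapan/ → vuheduzegaban.
Rule 2 (final e-epenthesis): the form ends in the consonant /n/, so [e] is inserted word-finally. /vuheduzegaban/ → vuheduzegabane.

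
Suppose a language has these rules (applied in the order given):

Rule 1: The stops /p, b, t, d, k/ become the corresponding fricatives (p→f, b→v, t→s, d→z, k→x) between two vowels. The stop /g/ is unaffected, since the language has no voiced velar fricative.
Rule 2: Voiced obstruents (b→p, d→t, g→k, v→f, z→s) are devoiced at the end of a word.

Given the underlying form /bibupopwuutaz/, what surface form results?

bivufopwuusas

Rule 1 (intervocalic spirantization): /b/ is a stop between vowels /i/ and /u/, so it spirantizes to the fricative [v]. /p/ is a stop between vowels /u/ and /o/, so it spirantizes to the fricative [f]. /t/ is a stop between vowels /u/ and /a/, so it spirantizes to the fricative [s]. /bibupopwuutaz/ → bivufopwuusaz.
Rule 2 (final devoicing): /z/ is a voiced obstruent in word-final position, so it devoices to [s]. /bivufopwuusaz/ → bivufopwuusas.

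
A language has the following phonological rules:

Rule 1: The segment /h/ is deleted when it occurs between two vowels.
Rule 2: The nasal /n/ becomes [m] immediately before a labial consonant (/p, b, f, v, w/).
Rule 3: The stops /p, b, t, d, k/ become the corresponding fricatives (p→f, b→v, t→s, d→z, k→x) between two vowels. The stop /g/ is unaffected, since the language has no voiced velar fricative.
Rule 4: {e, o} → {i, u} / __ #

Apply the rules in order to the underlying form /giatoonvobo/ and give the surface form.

giasoomvovu

Rule 1 (intervocalic h-deletion): no segment meets the environment; /giatoonvobo/ is unchanged.
Rule 2 (nasal place assimilation): /n/ precedes the labial consonant /v/, so it assimilates in place to [m]. /giatoonvobo/ → giatoomvobo.
Rule 3 (intervocalic spirantization): /t/ is a stop between vowels /a/ and /o/, so it spirantizes to the fricative [s]. /b/ is a stop between vowels /o/ and /o/, so it spirantizes to the fricative [v]. /giatoomvobo/ → giasoomvovo.
Rule 4 (final vowel raising): /o/ is a mid vowel in word-final position, so it raises to [u]. /giasoomvovo/ → giasoomvovu.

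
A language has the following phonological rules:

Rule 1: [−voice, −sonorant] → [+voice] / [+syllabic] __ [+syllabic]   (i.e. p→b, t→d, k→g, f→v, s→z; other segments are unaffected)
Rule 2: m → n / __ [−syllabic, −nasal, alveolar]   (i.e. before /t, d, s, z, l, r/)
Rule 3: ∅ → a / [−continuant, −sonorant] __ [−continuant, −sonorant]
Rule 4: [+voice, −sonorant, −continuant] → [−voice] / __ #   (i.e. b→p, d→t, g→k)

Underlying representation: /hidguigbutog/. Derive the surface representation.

Rule 1 (intervocalic voicing): /t/ is a voiceless obstruent between vowels /u/ and /o/, so it voices to [d]. /hidguigbutog/ → hidguigbudog.
Rule 2 (nasal place assimilation): no segment meets the environment; /hidguigbudog/ is unchanged.
Rule 3 (stop-cluster a-epenthesis): /d/ and /g/ form a stop–stop cluster, so [a] is inserted between them. /g/ and /b/ form a stop–stop cluster, so [a] is inserted between them. /hidguigbudog/ → hidaguigabudog.
Rule 4 (final devoicing): /g/ is a voiced stop in word-final position, so it devoices to [k]. /hidaguigabudog/ → hidaguigabudok.

hidaguigabudok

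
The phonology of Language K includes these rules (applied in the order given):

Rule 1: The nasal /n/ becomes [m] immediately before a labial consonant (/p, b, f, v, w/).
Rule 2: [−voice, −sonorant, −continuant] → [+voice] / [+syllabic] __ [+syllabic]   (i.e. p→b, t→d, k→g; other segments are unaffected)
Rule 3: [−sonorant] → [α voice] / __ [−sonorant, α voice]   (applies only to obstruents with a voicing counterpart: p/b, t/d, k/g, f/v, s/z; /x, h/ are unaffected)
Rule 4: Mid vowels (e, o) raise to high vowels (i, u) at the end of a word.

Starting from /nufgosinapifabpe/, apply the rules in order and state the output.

Rule 1 (nasal place assimilation): no segment meets the environment; /nufgosinapifabpe/ is unchanged.
Rule 2 (intervocalic voicing): /p/ is a voiceless stop between vowels /a/ and /i/, so it voices to [b]. /nufgosinapifabpe/ → nufgosinabifabpe.
Rule 3 (regressive voicing assimilation): /f/ precedes the voiced obstruent /g/, so it voices to [v] by assimilation. /b/ precedes the voiceless obstruent /p/, so it devoices to [p] by assimilation. /nufgosinabifabpe/ → nuvgosinabifappe.
Rule 4 (final vowel raising): /e/ is a mid vowel in word-final position, so it raises to [i]. /nuvgosinabifappe/ → nuvgosinabifappi.

nuvgosinabifappi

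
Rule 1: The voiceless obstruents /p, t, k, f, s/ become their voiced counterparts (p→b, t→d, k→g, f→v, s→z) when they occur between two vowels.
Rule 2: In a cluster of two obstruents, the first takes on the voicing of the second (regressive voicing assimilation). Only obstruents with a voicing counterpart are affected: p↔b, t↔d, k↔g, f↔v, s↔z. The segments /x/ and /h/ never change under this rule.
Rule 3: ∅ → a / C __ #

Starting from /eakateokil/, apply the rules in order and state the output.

Rule 1 (intervocalic voicing): /k/ is a voiceless obstruent between vowels /a/ and /a/, so it voices to [g]. /t/ is a voiceless obstruent between vowels /a/ and /e/, so it voices to [d]. /k/ is a voiceless obstruent between vowels /o/ and /i/, so it voices to [g]. /eakateokil/ → eagadeogil.
Rule 2 (regressive voicing assimilation): no segment meets the environment; /eagadeogil/ is unchanged.
Rule 3 (final a-epenthesis): the form ends in the consonant /l/, so [a] is inserted word-finally. /eagadeogil/ → eagadeogila.

eagadeogila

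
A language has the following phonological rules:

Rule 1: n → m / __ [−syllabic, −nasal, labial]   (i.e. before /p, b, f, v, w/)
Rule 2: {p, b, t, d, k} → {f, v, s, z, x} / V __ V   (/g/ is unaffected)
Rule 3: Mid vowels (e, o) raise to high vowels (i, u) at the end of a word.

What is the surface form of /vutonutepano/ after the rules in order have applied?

Rule 1 (nasal place assimilation): no segment meets the environment; /vutonutepano/ is unchanged.
Rule 2 (intervocalic spirantization): /t/ is a stop between vowels /u/ and /o/, so it spirantizes to the fricative [s]. /t/ is a stop between vowels /u/ and /e/, so it spirantizes to the fricative [s]. /p/ is a stop between vowels /e/ and /a/, so it spirantizes to the fricative [f]. /vutonutepano/ → vusonusefano.
Rule 3 (final vowel raising): /o/ is a mid vowel in word-final position, so it raises to [u]. /vusonusefano/ → vusonusefanu.

vusonusefanu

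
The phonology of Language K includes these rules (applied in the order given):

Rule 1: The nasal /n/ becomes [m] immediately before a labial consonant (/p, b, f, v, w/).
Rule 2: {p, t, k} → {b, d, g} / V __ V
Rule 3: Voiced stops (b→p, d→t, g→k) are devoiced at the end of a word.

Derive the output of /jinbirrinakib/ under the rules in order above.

Rule 1 (nasal place assimilation): /n/ precedes the labial consonant /b/, so it assimilates in place to [m]. /jinbirrinakib/ → jimbirrinakib.
Rule 2 (intervocalic voicing): /k/ is a voiceless stop between vowels /a/ and /i/, so it voices to [g]. /jimbirrinakib/ → jimbirrinagib.
Rule 3 (final devoicing): /b/ is a voiced stop in word-final position, so it devoices to [p]. /jimbirrinagib/ → jimbirrinagip.

jimbirrinagip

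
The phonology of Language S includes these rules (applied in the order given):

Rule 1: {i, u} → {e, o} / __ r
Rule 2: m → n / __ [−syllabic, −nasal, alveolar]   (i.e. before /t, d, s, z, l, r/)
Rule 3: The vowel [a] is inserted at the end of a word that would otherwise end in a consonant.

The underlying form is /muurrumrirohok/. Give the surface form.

Rule 1 (pre-rhotic lowering): /u/ is a high vowel immediately before /r/, so it lowers to [o]. /i/ is a high vowel immediately before /r/, so it lowers to [e]. /muurrumrirohok/ → muorrumrerohok.
Rule 2 (nasal place assimilation): /m/ precedes the alveolar consonant /r/, so it assimilates in place to [n]. /muorrumrerohok/ → muorrunrerohok.
Rule 3 (final a-epenthesis): the form ends in the consonant /k/, so [a] is inserted word-finally. /muorrunrerohok/ → muorrunrerohoka.

muorrunrerohoka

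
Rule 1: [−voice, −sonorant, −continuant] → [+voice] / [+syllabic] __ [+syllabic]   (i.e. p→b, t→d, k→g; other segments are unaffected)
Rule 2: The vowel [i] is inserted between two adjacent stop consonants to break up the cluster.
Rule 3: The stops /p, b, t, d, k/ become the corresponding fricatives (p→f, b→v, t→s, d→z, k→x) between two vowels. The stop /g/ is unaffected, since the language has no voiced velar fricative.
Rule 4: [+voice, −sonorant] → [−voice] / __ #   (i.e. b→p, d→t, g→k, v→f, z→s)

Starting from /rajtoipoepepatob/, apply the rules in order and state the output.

rajtoivoevevazop

Rule 1 (intervocalic voicing): /p/ is a voiceless stop between vowels /i/ and /o/, so it voices to [b]. /p/ is a voiceless stop between vowels /e/ and /e/, so it voices to [b]. /p/ is a voiceless stop between vowels /e/ and /a/, so it voices to [b]. /t/ is a voiceless stop between vowels /a/ and /o/, so it voices to [d]. /rajtoipoepepatob/ → rajtoiboebebadob.
Rule 2 (stop-cluster i-epenthesis): no segment meets the environment; /rajtoiboebebadob/ is unchanged.
Rule 3 (intervocalic spirantization): /b/ is a stop between vowels /i/ and /o/, so it spirantizes to the fricative [v]. /b/ is a stop between vowels /e/ and /e/, so it spirantizes to the fricative [v]. /b/ is a stop between vowels /e/ and /a/, so it spirantizes to the fricative [v]. /d/ is a stop between vowels /a/ and /o/, so it spirantizes to the fricative [z]. /rajtoiboebebadob/ → rajtoivoevevazob.
Rule 4 (final devoicing): /b/ is a voiced obstruent in word-final position, so it devoices to [p]. /rajtoivoevevazob/ → rajtoivoevevazop.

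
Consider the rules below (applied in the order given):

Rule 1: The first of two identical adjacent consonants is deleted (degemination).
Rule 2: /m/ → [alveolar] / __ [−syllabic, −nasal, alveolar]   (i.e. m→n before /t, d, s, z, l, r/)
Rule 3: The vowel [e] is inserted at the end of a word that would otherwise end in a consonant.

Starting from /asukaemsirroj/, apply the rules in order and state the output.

Rule 1 (degemination): /rr/ is a geminate; the first /r/ deletes. /asukaemsirroj/ → asukaemsiroj.
Rule 2 (nasal place assimilation): /m/ precedes the alveolar consonant /s/, so it assimilates in place to [n]. /asukaemsiroj/ → asukaensiroj.
Rule 3 (final e-epenthesis): the form ends in the consonant /j/, so [e] is inserted word-finally. /asukaensiroj/ → asukaensiroje.

asukaensiroje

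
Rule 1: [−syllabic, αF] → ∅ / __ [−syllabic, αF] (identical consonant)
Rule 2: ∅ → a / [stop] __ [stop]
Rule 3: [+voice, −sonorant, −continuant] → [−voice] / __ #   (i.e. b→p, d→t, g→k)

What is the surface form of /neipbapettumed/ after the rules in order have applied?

Rule 1 (degemination): /tt/ is a geminate; the first /t/ deletes. /neipbapettumed/ → neipbapetumed.
Rule 2 (stop-cluster a-epenthesis): /p/ and /b/ form a stop–stop cluster, so [a] is inserted between them. /neipbapetumed/ → neipabapetumed.
Rule 3 (final devoicing): /d/ is a voiced stop in word-final position, so it devoices to [t]. /neipabapetumed/ → neipabapetumet.

neipabapetumet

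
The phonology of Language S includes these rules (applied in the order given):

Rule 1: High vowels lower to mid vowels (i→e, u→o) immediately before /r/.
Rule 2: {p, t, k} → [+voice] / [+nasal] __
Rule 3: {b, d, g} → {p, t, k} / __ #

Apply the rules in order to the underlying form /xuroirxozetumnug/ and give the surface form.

xoroerxozetumnuk

Rule 1 (pre-rhotic lowering): /u/ is a high vowel immediately before /r/, so it lowers to [o]. /i/ is a high vowel immediately before /r/, so it lowers to [e]. /xuroirxozetumnug/ → xoroerxozetumnug.
Rule 2 (post-nasal voicing): no segment meets the environment; /xoroerxozetumnug/ is unchanged.
Rule 3 (final devoicing): /g/ is a voiced stop in word-final position, so it devoices to [k]. /xoroerxozetumnug/ → xoroerxozetumnuk.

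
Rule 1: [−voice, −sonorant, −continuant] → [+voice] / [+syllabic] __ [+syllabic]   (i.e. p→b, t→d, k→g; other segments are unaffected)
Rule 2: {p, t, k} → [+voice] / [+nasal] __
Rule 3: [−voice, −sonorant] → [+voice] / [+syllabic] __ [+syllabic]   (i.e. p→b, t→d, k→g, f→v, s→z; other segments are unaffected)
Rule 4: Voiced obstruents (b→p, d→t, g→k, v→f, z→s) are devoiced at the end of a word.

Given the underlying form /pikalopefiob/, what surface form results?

Rule 1 (intervocalic voicing): /k/ is a voiceless stop between vowels /i/ and /a/, so it voices to [g]. /p/ is a voiceless stop between vowels /o/ and /e/, so it voices to [b]. /pikalopefiob/ → pigalobefiob.
Rule 2 (post-nasal voicing): no segment meets the environment; /pigalobefiob/ is unchanged.
Rule 3 (intervocalic voicing): /f/ is a voiceless obstruent between vowels /e/ and /i/, so it voices to [v]. /pigalobefiob/ → pigalobeviob.
Rule 4 (final devoicing): /b/ is a voiced obstruent in word-final position, so it devoices to [p]. /pigalobeviob/ → pigalobeviop.

pigalobeviop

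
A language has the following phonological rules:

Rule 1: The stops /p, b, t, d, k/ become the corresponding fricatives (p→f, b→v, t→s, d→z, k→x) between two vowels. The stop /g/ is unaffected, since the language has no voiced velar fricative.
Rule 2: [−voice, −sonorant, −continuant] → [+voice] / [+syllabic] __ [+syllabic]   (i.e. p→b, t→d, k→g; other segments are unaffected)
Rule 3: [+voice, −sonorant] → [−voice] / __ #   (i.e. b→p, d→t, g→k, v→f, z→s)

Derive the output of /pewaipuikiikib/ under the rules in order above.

Rule 1 (intervocalic spirantization): /p/ is a stop between vowels /i/ and /u/, so it spirantizes to the fricative [f]. /k/ is a stop between vowels /i/ and /i/, so it spirantizes to the fricative [x]. /k/ is a stop between vowels /i/ and /i/, so it spirantizes to the fricative [x]. /pewaipuikiikib/ → pewaifuixiixib.
Rule 2 (intervocalic voicing): no segment meets the environment; /pewaifuixiixib/ is unchanged.
Rule 3 (final devoicing): /b/ is a voiced obstruent in word-final position, so it devoices to [p]. /pewaifuixiixib/ → pewaifuixiixip.

pewaifuixiixip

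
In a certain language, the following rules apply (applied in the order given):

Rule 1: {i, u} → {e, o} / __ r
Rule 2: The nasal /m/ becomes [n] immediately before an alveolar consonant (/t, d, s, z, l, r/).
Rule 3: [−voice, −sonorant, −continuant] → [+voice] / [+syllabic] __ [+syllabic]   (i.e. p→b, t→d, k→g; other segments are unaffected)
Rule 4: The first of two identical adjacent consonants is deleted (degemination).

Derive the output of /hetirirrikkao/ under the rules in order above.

hedererikao

Rule 1 (pre-rhotic lowering): /i/ is a high vowel immediately before /r/, so it lowers to [e]. /i/ is a high vowel immediately before /r/, so it lowers to [e]. /hetirirrikkao/ → hetererrikkao.
Rule 2 (nasal place assimilation): no segment meets the environment; /hetererrikkao/ is unchanged.
Rule 3 (intervocalic voicing): /t/ is a voiceless stop between vowels /e/ and /e/, so it voices to [d]. /hetererrikkao/ → hedererrikkao.
Rule 4 (degemination): /rr/ is a geminate; the first /r/ deletes. /kk/ is a geminate; the first /k/ deletes. /hedererrikkao/ → hedererikao.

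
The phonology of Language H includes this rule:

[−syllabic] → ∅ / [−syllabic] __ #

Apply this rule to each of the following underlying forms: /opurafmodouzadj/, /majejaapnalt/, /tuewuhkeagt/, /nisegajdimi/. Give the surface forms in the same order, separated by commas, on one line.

/opurafmodouzadj/: /j/ is the second consonant of a word-final cluster /dj/, so it deletes. → [opurafmodouzad].
/majejaapnalt/: /t/ is the second consonant of a word-final cluster /lt/, so it deletes. → [majejaapnal].
/tuewuhkeagt/: /t/ is the second consonant of a word-final cluster /gt/, so it deletes. → [tuewuhkeag].
/nisegajdimi/: the rule's environment is not met; surfaces unchanged as [nisegajdimi].

opurafmodouzad, majejaapnal, tuewuhkeag, nisegajdimi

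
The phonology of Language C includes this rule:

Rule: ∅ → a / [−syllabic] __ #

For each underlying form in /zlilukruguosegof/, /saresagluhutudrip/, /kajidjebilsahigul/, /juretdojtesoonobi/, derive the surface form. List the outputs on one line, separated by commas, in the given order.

zlilukruguosegofa, saresagluhutudripa, kajidjebilsahigula, juretdojtesoonobi

/zlilukruguosegof/: the form ends in the consonant /f/, so [a] is inserted word-finally. → [zlilukruguosegofa].
/saresagluhutudrip/: the form ends in the consonant /p/, so [a] is inserted word-finally. → [saresagluhutudripa].
/kajidjebilsahigul/: the form ends in the consonant /l/, so [a] is inserted word-finally. → [kajidjebilsahigula].
/juretdojtesoonobi/: the rule's environment is not met; surfaces unchanged as [juretdojtesoonobi].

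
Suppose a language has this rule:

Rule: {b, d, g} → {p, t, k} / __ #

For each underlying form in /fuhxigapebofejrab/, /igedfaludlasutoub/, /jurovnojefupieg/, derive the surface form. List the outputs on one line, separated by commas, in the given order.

/fuhxigapebofejrab/: /b/ is a voiced stop in word-final position, so it devoices to [p]. → [fuhxigapebofejrap].
/igedfaludlasutoub/: /b/ is a voiced stop in word-final position, so it devoices to [p]. → [igedfaludlasutoup].
/jurovnojefupieg/: /g/ is a voiced stop in word-final position, so it devoices to [k]. → [jurovnojefupiek].

fuhxigapebofejrap, igedfaludlasutoup, jurovnojefupiek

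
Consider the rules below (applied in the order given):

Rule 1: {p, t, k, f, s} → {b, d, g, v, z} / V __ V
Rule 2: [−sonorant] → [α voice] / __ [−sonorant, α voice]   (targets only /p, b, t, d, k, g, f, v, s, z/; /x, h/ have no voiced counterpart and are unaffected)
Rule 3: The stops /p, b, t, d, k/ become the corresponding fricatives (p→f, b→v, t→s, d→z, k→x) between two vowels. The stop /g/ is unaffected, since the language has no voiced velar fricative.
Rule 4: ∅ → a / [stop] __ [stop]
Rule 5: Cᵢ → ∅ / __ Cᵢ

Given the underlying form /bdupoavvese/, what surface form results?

Rule 1 (intervocalic voicing): /p/ is a voiceless obstruent between vowels /u/ and /o/, so it voices to [b]. /s/ is a voiceless obstruent between vowels /e/ and /e/, so it voices to [z]. /bdupoavvese/ → bduboavveze.
Rule 2 (regressive voicing assimilation): no segment meets the environment; /bduboavveze/ is unchanged.
Rule 3 (intervocalic spirantization): /b/ is a stop between vowels /u/ and /o/, so it spirantizes to the fricative [v]. /bduboavveze/ → bduvoavveze.
Rule 4 (stop-cluster a-epenthesis): /b/ and /d/ form a stop–stop cluster, so [a] is inserted between them. /bduvoavveze/ → baduvoavveze.
Rule 5 (degemination): /vv/ is a geminate; the first /v/ deletes. /baduvoavveze/ → baduvoaveze.

baduvoaveze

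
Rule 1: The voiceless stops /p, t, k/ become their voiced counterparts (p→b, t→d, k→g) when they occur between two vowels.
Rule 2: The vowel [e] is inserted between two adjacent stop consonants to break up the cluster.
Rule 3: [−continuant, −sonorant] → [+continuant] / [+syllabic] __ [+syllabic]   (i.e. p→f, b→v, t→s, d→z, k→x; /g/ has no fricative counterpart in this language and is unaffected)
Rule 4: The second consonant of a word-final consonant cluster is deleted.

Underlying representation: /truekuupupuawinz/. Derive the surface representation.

Rule 1 (intervocalic voicing): /k/ is a voiceless stop between vowels /e/ and /u/, so it voices to [g]. /p/ is a voiceless stop between vowels /u/ and /u/, so it voices to [b]. /p/ is a voiceless stop between vowels /u/ and /u/, so it voices to [b]. /truekuupupuawinz/ → trueguububuawinz.
Rule 2 (stop-cluster e-epenthesis): no segment meets the environment; /trueguububuawinz/ is unchanged.
Rule 3 (intervocalic spirantization): /b/ is a stop between vowels /u/ and /u/, so it spirantizes to the fricative [v]. /b/ is a stop between vowels /u/ and /u/, so it spirantizes to the fricative [v]. /trueguububuawinz/ → trueguuvuvuawinz.
Rule 4 (final cluster simplification): /z/ is the second consonant of a word-final cluster /nz/, so it deletes. /trueguuvuvuawinz/ → trueguuvuvuawin.

trueguuvuvuawin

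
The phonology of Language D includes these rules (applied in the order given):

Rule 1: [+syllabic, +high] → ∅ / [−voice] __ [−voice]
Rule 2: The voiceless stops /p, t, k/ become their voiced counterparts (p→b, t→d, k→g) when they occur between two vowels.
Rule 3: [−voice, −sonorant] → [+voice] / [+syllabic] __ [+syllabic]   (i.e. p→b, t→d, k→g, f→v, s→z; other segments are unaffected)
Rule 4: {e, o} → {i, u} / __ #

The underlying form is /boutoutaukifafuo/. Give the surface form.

Rule 1 (high vowel syncope): /i/ is a high vowel flanked by voiceless consonants /k/ and /f/, so it deletes. /boutoutaukifafuo/ → boutoutaukfafuo.
Rule 2 (intervocalic voicing): /t/ is a voiceless stop between vowels /u/ and /o/, so it voices to [d]. /t/ is a voiceless stop between vowels /u/ and /a/, so it voices to [d]. /boutoutaukfafuo/ → boudoudaukfafuo.
Rule 3 (intervocalic voicing): /f/ is a voiceless obstruent between vowels /a/ and /u/, so it voices to [v]. /boudoudaukfafuo/ → boudoudaukfavuo.
Rule 4 (final vowel raising): /o/ is a mid vowel in word-final position, so it raises to [u]. /boudoudaukfavuo/ → boudoudaukfavuu.

boudoudaukfavuu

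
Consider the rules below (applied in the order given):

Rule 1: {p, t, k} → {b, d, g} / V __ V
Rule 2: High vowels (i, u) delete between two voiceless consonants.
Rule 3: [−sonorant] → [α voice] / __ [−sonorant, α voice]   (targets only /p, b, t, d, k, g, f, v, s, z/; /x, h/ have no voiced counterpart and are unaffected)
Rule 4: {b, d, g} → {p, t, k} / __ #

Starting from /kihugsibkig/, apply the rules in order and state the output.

Rule 1 (intervocalic voicing): no segment meets the environment; /kihugsibkig/ is unchanged.
Rule 2 (high vowel syncope): /i/ is a high vowel flanked by voiceless consonants /k/ and /h/, so it deletes. /kihugsibkig/ → khugsibkig.
Rule 3 (regressive voicing assimilation): /g/ precedes the voiceless obstruent /s/, so it devoices to [k] by assimilation. /b/ precedes the voiceless obstruent /k/, so it devoices to [p] by assimilation. /khugsibkig/ → khuksipkig.
Rule 4 (final devoicing): /g/ is a voiced stop in word-final position, so it devoices to [k]. /khuksipkig/ → khuksipkik.

khuksipkik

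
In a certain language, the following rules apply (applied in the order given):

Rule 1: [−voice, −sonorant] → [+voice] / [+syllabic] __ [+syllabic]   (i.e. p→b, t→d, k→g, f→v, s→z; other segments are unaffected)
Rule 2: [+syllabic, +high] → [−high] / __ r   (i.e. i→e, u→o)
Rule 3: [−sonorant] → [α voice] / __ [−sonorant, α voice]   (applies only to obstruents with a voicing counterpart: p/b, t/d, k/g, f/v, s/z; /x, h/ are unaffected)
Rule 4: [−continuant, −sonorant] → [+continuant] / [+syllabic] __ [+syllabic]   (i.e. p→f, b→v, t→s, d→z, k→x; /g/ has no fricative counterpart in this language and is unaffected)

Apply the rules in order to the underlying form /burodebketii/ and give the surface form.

borozepkezii

Rule 1 (intervocalic voicing): /t/ is a voiceless obstruent between vowels /e/ and /i/, so it voices to [d]. /burodebketii/ → burodebkedii.
Rule 2 (pre-rhotic lowering): /u/ is a high vowel immediately before /r/, so it lowers to [o]. /burodebkedii/ → borodebkedii.
Rule 3 (regressive voicing assimilation): /b/ precedes the voiceless obstruent /k/, so it devoices to [p] by assimilation. /borodebkedii/ → borodepkedii.
Rule 4 (intervocalic spirantization): /d/ is a stop between vowels /o/ and /e/, so it spirantizes to the fricative [z]. /d/ is a stop between vowels /e/ and /i/, so it spirantizes to the fricative [z]. /borodepkedii/ → borozepkezii.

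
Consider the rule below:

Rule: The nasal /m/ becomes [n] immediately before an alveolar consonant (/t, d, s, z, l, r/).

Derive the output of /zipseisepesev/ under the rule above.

zipseisepesev

No segment of /zipseisepesev/ meets the structural description of the rule, so the form surfaces unchanged.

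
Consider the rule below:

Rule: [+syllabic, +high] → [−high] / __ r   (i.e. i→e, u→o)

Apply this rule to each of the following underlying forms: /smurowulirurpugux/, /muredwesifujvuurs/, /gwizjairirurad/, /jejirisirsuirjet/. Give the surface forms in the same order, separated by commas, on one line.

smorowulerorpugux, moredwesifujvuors, gwizjaererorad, jejerisersuerjet

/smurowulirurpugux/: /u/ is a high vowel immediately before /r/, so it lowers to [o]. /i/ is a high vowel immediately before /r/, so it lowers to [e]. /u/ is a high vowel immediately before /r/, so it lowers to [o]. → [smorowulerorpugux].
/muredwesifujvuurs/: /u/ is a high vowel immediately before /r/, so it lowers to [o]. /u/ is a high vowel immediately before /r/, so it lowers to [o]. → [moredwesifujvuors].
/gwizjairirurad/: /i/ is a high vowel immediately before /r/, so it lowers to [e]. /i/ is a high vowel immediately before /r/, so it lowers to [e]. /u/ is a high vowel immediately before /r/, so it lowers to [o]. → [gwizjaererorad].
/jejirisirsuirjet/: /i/ is a high vowel immediately before /r/, so it lowers to [e]. /i/ is a high vowel immediately before /r/, so it lowers to [e]. /i/ is a high vowel immediately before /r/, so it lowers to [e]. → [jejerisersuerjet].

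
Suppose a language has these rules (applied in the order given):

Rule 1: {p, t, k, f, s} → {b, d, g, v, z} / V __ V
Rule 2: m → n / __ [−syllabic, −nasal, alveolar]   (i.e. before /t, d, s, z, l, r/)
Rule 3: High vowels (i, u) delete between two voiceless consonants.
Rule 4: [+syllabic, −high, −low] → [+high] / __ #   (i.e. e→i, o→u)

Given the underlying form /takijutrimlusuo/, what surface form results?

tagijutrinluzuu

Rule 1 (intervocalic voicing): /k/ is a voiceless obstruent between vowels /a/ and /i/, so it voices to [g]. /s/ is a voiceless obstruent between vowels /u/ and /u/, so it voices to [z]. /takijutrimlusuo/ → tagijutrimluzuo.
Rule 2 (nasal place assimilation): /m/ precedes the alveolar consonant /l/, so it assimilates in place to [n]. /tagijutrimluzuo/ → tagijutrinluzuo.
Rule 3 (high vowel syncope): no segment meets the environment; /tagijutrinluzuo/ is unchanged.
Rule 4 (final vowel raising): /o/ is a mid vowel in word-final position, so it raises to [u]. /tagijutrinluzuo/ → tagijutrinluzuu.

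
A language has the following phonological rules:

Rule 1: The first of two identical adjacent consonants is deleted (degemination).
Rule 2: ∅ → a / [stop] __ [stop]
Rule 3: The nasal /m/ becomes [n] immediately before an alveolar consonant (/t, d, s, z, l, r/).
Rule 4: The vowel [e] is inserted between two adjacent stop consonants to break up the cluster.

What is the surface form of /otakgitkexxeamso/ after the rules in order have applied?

Rule 1 (degemination): /xx/ is a geminate; the first /x/ deletes. /otakgitkexxeamso/ → otakgitkexeamso.
Rule 2 (stop-cluster a-epenthesis): /k/ and /g/ form a stop–stop cluster, so [a] is inserted between them. /t/ and /k/ form a stop–stop cluster, so [a] is inserted between them. /otakgitkexeamso/ → otakagitakexeamso.
Rule 3 (nasal place assimilation): /m/ precedes the alveolar consonant /s/, so it assimilates in place to [n]. /otakagitakexeamso/ → otakagitakexeanso.
Rule 4 (stop-cluster e-epenthesis): no segment meets the environment; /otakagitakexeanso/ is unchanged.

otakagitakexeanso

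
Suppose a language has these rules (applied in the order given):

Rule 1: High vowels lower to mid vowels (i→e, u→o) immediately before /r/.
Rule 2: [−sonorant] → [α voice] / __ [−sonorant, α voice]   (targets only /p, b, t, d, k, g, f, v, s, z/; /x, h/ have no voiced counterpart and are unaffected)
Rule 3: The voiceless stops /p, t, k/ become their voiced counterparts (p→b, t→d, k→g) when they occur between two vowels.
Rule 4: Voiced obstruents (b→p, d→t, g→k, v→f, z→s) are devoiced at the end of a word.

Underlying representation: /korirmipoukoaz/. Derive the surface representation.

Rule 1 (pre-rhotic lowering): /i/ is a high vowel immediately before /r/, so it lowers to [e]. /korirmipoukoaz/ → korermipoukoaz.
Rule 2 (regressive voicing assimilation): no segment meets the environment; /korermipoukoaz/ is unchanged.
Rule 3 (intervocalic voicing): /p/ is a voiceless stop between vowels /i/ and /o/, so it voices to [b]. /k/ is a voiceless stop between vowels /u/ and /o/, so it voices to [g]. /korermipoukoaz/ → korermibougoaz.
Rule 4 (final devoicing): /z/ is a voiced obstruent in word-final position, so it devoices to [s]. /korermibougoaz/ → korermibougoas.

korermibougoas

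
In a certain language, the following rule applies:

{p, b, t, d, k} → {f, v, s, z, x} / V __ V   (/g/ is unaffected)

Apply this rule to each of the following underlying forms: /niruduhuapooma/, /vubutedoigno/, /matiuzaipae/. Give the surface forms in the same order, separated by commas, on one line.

niruzuhuafooma, vuvusezoigno, masiuzaifae

/niruduhuapooma/: /d/ is a stop between vowels /u/ and /u/, so it spirantizes to the fricative [z]. /p/ is a stop between vowels /a/ and /o/, so it spirantizes to the fricative [f]. → [niruzuhuafooma].
/vubutedoigno/: /b/ is a stop between vowels /u/ and /u/, so it spirantizes to the fricative [v]. /t/ is a stop between vowels /u/ and /e/, so it spirantizes to the fricative [s]. /d/ is a stop between vowels /e/ and /o/, so it spirantizes to the fricative [z]. → [vuvusezoigno].
/matiuzaipae/: /t/ is a stop between vowels /a/ and /i/, so it spirantizes to the fricative [s]. /p/ is a stop between vowels /i/ and /a/, so it spirantizes to the fricative [f]. → [masiuzaifae].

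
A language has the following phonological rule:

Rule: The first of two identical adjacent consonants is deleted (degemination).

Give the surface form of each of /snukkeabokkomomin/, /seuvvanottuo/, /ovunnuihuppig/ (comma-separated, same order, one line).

/snukkeabokkomomin/: /kk/ is a geminate; the first /k/ deletes. /kk/ is a geminate; the first /k/ deletes. → [snukeabokomomin].
/seuvvanottuo/: /vv/ is a geminate; the first /v/ deletes. /tt/ is a geminate; the first /t/ deletes. → [seuvanotuo].
/ovunnuihuppig/: /nn/ is a geminate; the first /n/ deletes. /pp/ is a geminate; the first /p/ deletes. → [ovunuihupig].

snukeabokomomin, seuvanotuo, ovunuihupig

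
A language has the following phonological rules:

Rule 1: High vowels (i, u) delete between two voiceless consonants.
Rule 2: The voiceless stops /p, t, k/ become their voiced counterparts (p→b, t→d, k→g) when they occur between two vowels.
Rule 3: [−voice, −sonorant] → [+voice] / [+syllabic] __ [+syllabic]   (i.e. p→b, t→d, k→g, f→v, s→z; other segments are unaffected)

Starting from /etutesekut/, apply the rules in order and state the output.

ettezekt

Rule 1 (high vowel syncope): /u/ is a high vowel flanked by voiceless consonants /t/ and /t/, so it deletes. /u/ is a high vowel flanked by voiceless consonants /k/ and /t/, so it deletes. /etutesekut/ → ettesekt.
Rule 2 (intervocalic voicing): no segment meets the environment; /ettesekt/ is unchanged.
Rule 3 (intervocalic voicing): /s/ is a voiceless obstruent between vowels /e/ and /e/, so it voices to [z]. /ettesekt/ → ettezekt.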